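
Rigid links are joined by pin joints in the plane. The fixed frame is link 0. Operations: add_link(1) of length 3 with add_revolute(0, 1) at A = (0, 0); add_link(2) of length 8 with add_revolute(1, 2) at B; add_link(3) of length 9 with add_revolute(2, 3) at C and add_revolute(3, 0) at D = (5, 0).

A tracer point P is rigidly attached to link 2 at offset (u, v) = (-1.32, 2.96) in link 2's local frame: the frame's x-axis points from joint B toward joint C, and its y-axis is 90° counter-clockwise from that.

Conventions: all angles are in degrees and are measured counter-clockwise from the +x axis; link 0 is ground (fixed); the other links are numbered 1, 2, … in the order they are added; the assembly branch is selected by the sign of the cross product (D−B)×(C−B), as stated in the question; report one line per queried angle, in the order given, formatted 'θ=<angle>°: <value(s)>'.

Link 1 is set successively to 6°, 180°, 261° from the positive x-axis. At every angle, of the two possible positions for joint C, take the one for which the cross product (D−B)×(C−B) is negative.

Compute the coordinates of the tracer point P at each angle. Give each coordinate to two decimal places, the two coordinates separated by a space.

A=(0,0), D=(5.00,0)
θ=6°: B = A + 3.00·(cos6°, sin6°) = (2.9836, 0.3136)
θ=6°: |BD| = 2.0407
θ=6°: circle(B,8.00) ∩ circle(D,9.00): a=-3.1450, h=7.3559
θ=6°:   candidates: C₊=(1.0063,8.0654) cross=15.011; C₋=(-1.2544,-6.4717) cross=-15.011
θ=6°:   branch - wants cross < 0 → take C=(-1.2544,-6.4717) (cross=-15.011)
θ=6°: ex = (C−B)/|BC| = (-0.5297,-0.8482); ey = (0.8482,-0.5297)
θ=6°: P = B + -1.32·ex + 2.96·ey = (6.1934,-0.1349)
θ=180°: B = A + 3.00·(cos180°, sin180°) = (-3.0000, 0.0000)
θ=180°: |BD| = 8.0000
θ=180°: circle(B,8.00) ∩ circle(D,9.00): a=2.9375, h=7.4412
θ=180°:   candidates: C₊=(-0.0625,7.4412) cross=59.529; C₋=(-0.0625,-7.4412) cross=-59.529
θ=180°:   branch - wants cross < 0 → take C=(-0.0625,-7.4412) (cross=-59.529)
θ=180°: ex = (C−B)/|BC| = (0.3672,-0.9301); ey = (0.9301,0.3672)
θ=180°: P = B + -1.32·ex + 2.96·ey = (-0.7315,2.3147)
θ=261°: B = A + 3.00·(cos261°, sin261°) = (-0.4693, -2.9631)
θ=261°: |BD| = 6.2204
θ=261°: circle(B,8.00) ∩ circle(D,9.00): a=1.7437, h=7.8077
θ=261°:   candidates: C₊=(-2.6553,4.7325) cross=48.567; C₋=(4.7830,-8.9974) cross=-48.567
θ=261°:   branch - wants cross < 0 → take C=(4.7830,-8.9974) (cross=-48.567)
θ=261°: ex = (C−B)/|BC| = (0.6565,-0.7543); ey = (0.7543,0.6565)
θ=261°: P = B + -1.32·ex + 2.96·ey = (0.8968,-0.0240)

θ=6°: 6.19 -0.13
θ=180°: -0.73 2.31
θ=261°: 0.90 -0.02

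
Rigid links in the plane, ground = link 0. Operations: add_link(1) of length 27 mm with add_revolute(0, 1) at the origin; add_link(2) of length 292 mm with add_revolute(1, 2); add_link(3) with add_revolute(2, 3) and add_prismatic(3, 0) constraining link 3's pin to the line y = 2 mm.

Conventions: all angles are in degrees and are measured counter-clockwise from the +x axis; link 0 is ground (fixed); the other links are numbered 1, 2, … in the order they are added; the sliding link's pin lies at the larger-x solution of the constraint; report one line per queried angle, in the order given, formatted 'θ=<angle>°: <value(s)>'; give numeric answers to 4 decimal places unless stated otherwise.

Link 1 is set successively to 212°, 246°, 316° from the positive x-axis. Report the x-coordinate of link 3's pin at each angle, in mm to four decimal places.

geometry: r = 27 mm, L = 292 mm, e = 2 mm
θ=212°: crank pin P = (r cos θ, r sin θ) = (-22.897299, -14.307820)
θ=212°: h = r sin θ − e = -14.307820 − 2 = -16.307820
θ=212°: x = r cos θ + √(L² − h²) = -22.897299 + 291.544259 = 268.646960
θ=246°: crank pin P = (r cos θ, r sin θ) = (-10.981889, -24.665727)
θ=246°: h = r sin θ − e = -24.665727 − 2 = -26.665727
θ=246°: x = r cos θ + √(L² − h²) = -10.981889 + 290.779881 = 279.797991
θ=316°: crank pin P = (r cos θ, r sin θ) = (19.422175, -18.755776)
θ=316°: h = r sin θ − e = -18.755776 − 2 = -20.755776
θ=316°: x = r cos θ + √(L² − h²) = 19.422175 + 291.261391 = 310.683565

θ=212°: 268.6470
θ=246°: 279.7980
θ=316°: 310.6836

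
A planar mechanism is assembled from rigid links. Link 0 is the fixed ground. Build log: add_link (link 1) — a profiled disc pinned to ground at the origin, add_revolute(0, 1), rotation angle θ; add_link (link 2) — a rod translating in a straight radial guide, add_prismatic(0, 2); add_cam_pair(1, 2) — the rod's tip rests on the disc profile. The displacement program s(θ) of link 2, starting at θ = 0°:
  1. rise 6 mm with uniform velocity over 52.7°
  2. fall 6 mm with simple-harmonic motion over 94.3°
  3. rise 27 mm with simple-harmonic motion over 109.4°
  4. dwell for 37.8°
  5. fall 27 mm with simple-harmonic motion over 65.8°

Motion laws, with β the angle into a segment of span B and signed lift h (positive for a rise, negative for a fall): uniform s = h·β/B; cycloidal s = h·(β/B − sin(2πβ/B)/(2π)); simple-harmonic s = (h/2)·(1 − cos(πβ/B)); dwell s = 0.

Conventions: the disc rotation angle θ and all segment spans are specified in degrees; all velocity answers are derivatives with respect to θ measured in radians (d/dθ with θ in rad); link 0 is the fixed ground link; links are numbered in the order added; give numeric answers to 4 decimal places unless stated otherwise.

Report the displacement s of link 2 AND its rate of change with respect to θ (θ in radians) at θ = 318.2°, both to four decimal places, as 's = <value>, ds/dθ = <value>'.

seg 1 [0°–52.7°] uniform, h=6: full span → s += 6 → s = 6.0000
seg 2 [52.7°–147°] simple-harmonic, h=-6: full span → s += -6 → s = 0.0000
seg 3 [147°–256.4°] simple-harmonic, h=27: full span → s += 27 → s = 27.0000
seg 4 [256.4°–294.2°] dwell: s stays 27.0000
seg 5 [294.2°–360°] simple-harmonic, h=-27: θ=318.2° here. β=24, B=65.8. -27/2·(1 − cos(π·0.3647)) = -7.9346 → s = 19.0654
velocity in seg [294.2°–360°] (simple-harmonic), θ in radians: β = 24° = 0.4189 rad, B = 65.8° = 1.1484 rad; ds/dθ = (πh/(2B)) sin(πβ/B) = (π·(-27)/(2·1.1484)) sin(π·0.3647) = -33.645860 mm/rad

s = 19.0654, ds/dθ = -33.6459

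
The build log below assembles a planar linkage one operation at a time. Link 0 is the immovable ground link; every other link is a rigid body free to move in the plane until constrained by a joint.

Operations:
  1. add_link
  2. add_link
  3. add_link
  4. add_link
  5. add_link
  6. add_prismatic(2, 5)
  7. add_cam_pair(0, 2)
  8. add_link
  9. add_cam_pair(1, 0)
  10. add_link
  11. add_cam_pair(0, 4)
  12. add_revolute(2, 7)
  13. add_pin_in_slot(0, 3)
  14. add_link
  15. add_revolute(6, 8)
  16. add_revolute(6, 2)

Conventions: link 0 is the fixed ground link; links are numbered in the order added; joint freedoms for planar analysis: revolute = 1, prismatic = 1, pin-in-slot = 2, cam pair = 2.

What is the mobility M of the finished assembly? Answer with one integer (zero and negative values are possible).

link 0 = ground. State L|J1|J2 = 1|0|0
+link1  2|0|0
+link2  3|0|0
+link3  4|0|0
+link4  5|0|0
+link5  6|0|0
P(2,5) f=1→J1  6|1|0
C(0,2) f=2→J2  6|1|1
+link6  7|1|1
C(1,0) f=2→J2  7|1|2
+link7  8|1|2
C(0,4) f=2→J2  8|1|3
R(2,7) f=1→J1  8|2|3
PS(0,3) f=2→J2  8|2|4
+link8  9|2|4
R(6,8) f=1→J1  9|3|4
R(6,2) f=1→J1  9|4|4
M = 3(9−1)−2·4−4 = 24−8−4 = 12

M = 12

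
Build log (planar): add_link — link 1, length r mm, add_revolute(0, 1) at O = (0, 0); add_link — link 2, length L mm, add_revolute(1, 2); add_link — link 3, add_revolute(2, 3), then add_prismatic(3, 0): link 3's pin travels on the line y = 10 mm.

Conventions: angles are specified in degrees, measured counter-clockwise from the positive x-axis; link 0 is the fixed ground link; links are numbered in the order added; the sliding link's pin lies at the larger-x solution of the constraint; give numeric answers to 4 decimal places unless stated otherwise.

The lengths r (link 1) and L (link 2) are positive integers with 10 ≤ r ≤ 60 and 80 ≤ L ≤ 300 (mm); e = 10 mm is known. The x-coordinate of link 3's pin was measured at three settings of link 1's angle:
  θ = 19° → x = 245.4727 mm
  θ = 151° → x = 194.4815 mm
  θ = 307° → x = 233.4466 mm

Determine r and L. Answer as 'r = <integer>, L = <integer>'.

constraint per measurement: (x − r cos θ)² + (r sin θ − e)² = L²
subtracting the θ₁ and θ₂ equations cancels the r² and L² terms:
r = (x₁² − x₂²) / (2[(x₁cos θ₁ + e sin θ₁) − (x₂cos θ₂ + e sin θ₂)]) = 28.0000 → r = 28
L² = (x₁ − r cos θ₁)² + (r sin θ₁ − e)² = 47960.9844 → L = 219.0000 → L = 219
check at θ₃=307°: x = 233.4466 (printed 233.4466) ✓

r = 28, L = 219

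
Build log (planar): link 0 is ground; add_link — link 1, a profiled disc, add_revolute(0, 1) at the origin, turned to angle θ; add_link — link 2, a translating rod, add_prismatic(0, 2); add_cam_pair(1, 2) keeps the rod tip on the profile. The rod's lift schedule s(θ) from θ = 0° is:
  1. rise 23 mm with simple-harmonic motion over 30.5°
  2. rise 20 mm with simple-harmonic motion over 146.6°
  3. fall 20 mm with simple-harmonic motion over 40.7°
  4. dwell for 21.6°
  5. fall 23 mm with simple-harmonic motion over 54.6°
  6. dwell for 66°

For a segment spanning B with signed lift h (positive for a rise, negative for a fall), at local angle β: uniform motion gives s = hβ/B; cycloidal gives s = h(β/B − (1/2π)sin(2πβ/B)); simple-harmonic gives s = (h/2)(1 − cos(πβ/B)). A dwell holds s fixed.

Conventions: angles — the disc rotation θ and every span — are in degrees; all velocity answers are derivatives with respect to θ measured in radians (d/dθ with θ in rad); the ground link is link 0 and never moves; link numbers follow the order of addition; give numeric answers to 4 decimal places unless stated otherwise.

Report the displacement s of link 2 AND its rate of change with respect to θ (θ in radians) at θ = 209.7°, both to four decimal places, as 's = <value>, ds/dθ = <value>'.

seg 1 [0°–30.5°] simple-harmonic, h=23: full span → s += 23 → s = 23.0000
seg 2 [30.5°–177.1°] simple-harmonic, h=20: full span → s += 20 → s = 43.0000
seg 3 [177.1°–217.8°] simple-harmonic, h=-20: θ=209.7° here. β=32.6, B=40.7. -20/2·(1 − cos(π·0.8010)) = -18.1083 → s = 24.8917
velocity in seg [177.1°–217.8°] (simple-harmonic), θ in radians: β = 32.6° = 0.5690 rad, B = 40.7° = 0.7103 rad; ds/dθ = (πh/(2B)) sin(πβ/B) = (π·(-20)/(2·0.7103)) sin(π·0.8010) = -25.884821 mm/rad

s = 24.8917, ds/dθ = -25.8848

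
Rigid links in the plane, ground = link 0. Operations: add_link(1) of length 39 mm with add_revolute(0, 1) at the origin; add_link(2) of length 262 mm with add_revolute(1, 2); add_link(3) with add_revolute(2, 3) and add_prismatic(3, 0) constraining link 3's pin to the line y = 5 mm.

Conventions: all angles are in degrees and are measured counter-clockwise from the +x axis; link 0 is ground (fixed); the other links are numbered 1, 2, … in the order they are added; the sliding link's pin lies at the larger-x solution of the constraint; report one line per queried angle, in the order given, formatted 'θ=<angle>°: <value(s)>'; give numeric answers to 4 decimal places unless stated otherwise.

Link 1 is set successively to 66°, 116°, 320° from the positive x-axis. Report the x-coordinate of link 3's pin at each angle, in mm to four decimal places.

geometry: r = 39 mm, L = 262 mm, e = 5 mm
θ=66°: crank pin P = (r cos θ, r sin θ) = (15.862729, 35.628273)
θ=66°: h = r sin θ − e = 35.628273 − 5 = 30.628273
θ=66°: x = r cos θ + √(L² − h²) = 15.862729 + 260.203591 = 276.066320
θ=116°: crank pin P = (r cos θ, r sin θ) = (-17.096475, 35.052968)
θ=116°: h = r sin θ − e = 35.052968 − 5 = 30.052968
θ=116°: x = r cos θ + √(L² − h²) = -17.096475 + 260.270665 = 243.174190
θ=320°: crank pin P = (r cos θ, r sin θ) = (29.875733, -25.068717)
θ=320°: h = r sin θ − e = -25.068717 − 5 = -30.068717
θ=320°: x = r cos θ + √(L² − h²) = 29.875733 + 260.268846 = 290.144579

θ=66°: 276.0663
θ=116°: 243.1742
θ=320°: 290.1446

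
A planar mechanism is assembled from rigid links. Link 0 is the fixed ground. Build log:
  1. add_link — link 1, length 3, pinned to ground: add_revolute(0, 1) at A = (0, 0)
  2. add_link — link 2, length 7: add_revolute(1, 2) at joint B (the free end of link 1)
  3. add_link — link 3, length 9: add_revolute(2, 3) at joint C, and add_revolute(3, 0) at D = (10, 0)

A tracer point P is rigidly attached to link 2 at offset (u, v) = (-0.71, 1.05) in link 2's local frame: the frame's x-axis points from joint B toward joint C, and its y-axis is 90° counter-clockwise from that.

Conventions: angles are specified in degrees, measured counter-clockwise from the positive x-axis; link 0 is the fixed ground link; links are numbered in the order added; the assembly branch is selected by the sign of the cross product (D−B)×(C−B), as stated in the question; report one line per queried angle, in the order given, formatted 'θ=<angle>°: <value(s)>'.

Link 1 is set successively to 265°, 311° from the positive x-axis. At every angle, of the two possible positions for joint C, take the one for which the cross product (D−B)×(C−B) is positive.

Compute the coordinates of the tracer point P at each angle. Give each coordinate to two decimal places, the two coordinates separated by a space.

A=(0,0), D=(10.00,0)
θ=265°: B = A + 3.00·(cos265°, sin265°) = (-0.2615, -2.9886)
θ=265°: |BD| = 10.6878
θ=265°: circle(B,7.00) ∩ circle(D,9.00): a=3.8469, h=5.8482
θ=265°:   candidates: C₊=(1.7966,3.7020) cross=62.505; C₋=(5.0673,-7.5278) cross=-62.505
θ=265°:   branch + wants cross > 0 → take C=(1.7966,3.7020) (cross=62.505)
θ=265°: ex = (C−B)/|BC| = (0.2940,0.9558); ey = (-0.9558,0.2940)
θ=265°: P = B + -0.71·ex + 1.05·ey = (-1.4738,-3.3585)
θ=311°: B = A + 3.00·(cos311°, sin311°) = (1.9682, -2.2641)
θ=311°: |BD| = 8.3448
θ=311°: circle(B,7.00) ∩ circle(D,9.00): a=2.2551, h=6.6268
θ=311°:   candidates: C₊=(2.3407,4.7260) cross=55.300; C₋=(5.9367,-8.0305) cross=-55.300
θ=311°:   branch + wants cross > 0 → take C=(2.3407,4.7260) (cross=55.300)
θ=311°: ex = (C−B)/|BC| = (0.0532,0.9986); ey = (-0.9986,0.0532)
θ=311°: P = B + -0.71·ex + 1.05·ey = (0.8819,-2.9172)

θ=265°: -1.47 -3.36
θ=311°: 0.88 -2.92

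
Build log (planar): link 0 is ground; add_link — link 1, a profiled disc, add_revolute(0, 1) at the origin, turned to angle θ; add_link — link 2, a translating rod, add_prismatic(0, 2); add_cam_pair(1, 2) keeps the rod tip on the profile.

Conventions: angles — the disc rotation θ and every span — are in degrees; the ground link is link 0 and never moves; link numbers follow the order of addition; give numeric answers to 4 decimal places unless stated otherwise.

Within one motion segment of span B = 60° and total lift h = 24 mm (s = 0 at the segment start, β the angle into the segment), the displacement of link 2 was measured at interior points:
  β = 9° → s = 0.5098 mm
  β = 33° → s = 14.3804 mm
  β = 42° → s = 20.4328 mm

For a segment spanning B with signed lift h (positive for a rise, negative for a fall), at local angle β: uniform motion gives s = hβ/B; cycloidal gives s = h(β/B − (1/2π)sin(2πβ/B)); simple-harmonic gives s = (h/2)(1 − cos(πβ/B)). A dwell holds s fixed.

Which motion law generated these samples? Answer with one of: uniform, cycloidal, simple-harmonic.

candidates at β/B = r: uniform s = h·r (linear in β); cycloidal s = h·(r − sin(2πr)/(2π)); simple-harmonic s = (h/2)(1 − cos(πr))
β=9°: printed 0.5098 | uniform 3.6000, cycloidal 0.5098, simple-harmonic 1.3079
β=33°: printed 14.3804 | uniform 13.2000, cycloidal 14.3804, simple-harmonic 13.8772
β=42°: printed 20.4328 | uniform 16.8000, cycloidal 20.4328, simple-harmonic 19.0534
only one law matches every sample → cycloidal

cycloidal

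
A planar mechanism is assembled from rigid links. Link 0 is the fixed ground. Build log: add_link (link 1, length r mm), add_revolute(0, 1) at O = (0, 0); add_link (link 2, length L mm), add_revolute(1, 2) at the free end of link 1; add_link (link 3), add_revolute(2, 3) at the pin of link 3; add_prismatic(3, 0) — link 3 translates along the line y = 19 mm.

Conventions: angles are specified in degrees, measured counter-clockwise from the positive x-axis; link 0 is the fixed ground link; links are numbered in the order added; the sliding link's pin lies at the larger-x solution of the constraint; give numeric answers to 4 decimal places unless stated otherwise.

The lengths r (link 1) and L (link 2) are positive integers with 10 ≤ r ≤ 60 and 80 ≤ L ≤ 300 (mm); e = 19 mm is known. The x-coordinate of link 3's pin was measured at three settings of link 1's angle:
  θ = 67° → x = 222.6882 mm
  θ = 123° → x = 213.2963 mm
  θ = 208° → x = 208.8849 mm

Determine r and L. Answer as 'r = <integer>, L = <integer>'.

constraint per measurement: (x − r cos θ)² + (r sin θ − e)² = L²
subtracting the θ₁ and θ₂ equations cancels the r² and L² terms:
r = (x₁² − x₂²) / (2[(x₁cos θ₁ + e sin θ₁) − (x₂cos θ₂ + e sin θ₂)]) = 10.0000 → r = 10
L² = (x₁ − r cos θ₁)² + (r sin θ₁ − e)² = 47961.0183 → L = 219.0000 → L = 219
check at θ₃=208°: x = 208.8849 (printed 208.8849) ✓

r = 10, L = 219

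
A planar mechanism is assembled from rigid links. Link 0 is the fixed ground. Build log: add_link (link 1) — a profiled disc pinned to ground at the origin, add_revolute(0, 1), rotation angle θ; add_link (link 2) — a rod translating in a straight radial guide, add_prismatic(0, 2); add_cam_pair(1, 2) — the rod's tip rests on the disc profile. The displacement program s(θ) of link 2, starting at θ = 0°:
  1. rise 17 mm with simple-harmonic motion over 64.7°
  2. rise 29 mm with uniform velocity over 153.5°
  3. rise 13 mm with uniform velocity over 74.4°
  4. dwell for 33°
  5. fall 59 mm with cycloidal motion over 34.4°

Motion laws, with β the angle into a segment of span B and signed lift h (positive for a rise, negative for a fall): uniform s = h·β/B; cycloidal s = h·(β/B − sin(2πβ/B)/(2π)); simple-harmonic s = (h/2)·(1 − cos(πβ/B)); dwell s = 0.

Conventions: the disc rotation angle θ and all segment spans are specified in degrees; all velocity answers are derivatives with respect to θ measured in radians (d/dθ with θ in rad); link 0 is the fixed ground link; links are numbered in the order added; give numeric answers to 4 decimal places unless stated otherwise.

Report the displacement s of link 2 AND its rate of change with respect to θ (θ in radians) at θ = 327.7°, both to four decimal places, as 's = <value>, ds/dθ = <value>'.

seg 1 [0°–64.7°] simple-harmonic, h=17: full span → s += 17 → s = 17.0000
seg 2 [64.7°–218.2°] uniform, h=29: full span → s += 29 → s = 46.0000
seg 3 [218.2°–292.6°] uniform, h=13: full span → s += 13 → s = 59.0000
seg 4 [292.6°–325.6°] dwell: s stays 59.0000
seg 5 [325.6°–360°] cycloidal, h=-59: θ=327.7° here. β=2.1, B=34.4. -59·(0.0610 − sin(2π·0.0610)/(2π)) = -0.0877 → s = 58.9123
velocity in seg [325.6°–360°] (cycloidal), θ in radians: β = 2.1° = 0.0367 rad, B = 34.4° = 0.6004 rad; ds/dθ = (h/B)(1 − cos(2πβ/B)) = ((-59)/0.6004)(1 − cos(2π·0.0610)) = -7.140630 mm/rad

s = 58.9123, ds/dθ = -7.1406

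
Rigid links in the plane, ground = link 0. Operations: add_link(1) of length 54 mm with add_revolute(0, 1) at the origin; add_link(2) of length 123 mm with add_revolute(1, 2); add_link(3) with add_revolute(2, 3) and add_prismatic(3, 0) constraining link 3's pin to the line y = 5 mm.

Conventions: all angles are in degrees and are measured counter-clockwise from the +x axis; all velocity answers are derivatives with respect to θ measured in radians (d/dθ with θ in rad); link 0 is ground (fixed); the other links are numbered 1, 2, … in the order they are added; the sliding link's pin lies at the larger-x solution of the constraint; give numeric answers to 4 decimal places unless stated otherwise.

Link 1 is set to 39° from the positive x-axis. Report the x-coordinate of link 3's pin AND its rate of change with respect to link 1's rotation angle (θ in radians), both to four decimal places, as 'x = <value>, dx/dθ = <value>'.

geometry: r = 54 mm, L = 123 mm, e = 5 mm
crank pin P = (r cos θ, r sin θ) = (41.965882, 33.983301)
h = r sin θ − e = 33.983301 − 5 = 28.983301
x = r cos θ + √(L² − h²) = 41.965882 + 119.536472 = 161.502354
dx/dθ = −r sin θ − h·r cos θ/√(L² − h²) (θ in radians; h = 28.983301) = -44.158520

x = 161.5024, dx/dθ = -44.1585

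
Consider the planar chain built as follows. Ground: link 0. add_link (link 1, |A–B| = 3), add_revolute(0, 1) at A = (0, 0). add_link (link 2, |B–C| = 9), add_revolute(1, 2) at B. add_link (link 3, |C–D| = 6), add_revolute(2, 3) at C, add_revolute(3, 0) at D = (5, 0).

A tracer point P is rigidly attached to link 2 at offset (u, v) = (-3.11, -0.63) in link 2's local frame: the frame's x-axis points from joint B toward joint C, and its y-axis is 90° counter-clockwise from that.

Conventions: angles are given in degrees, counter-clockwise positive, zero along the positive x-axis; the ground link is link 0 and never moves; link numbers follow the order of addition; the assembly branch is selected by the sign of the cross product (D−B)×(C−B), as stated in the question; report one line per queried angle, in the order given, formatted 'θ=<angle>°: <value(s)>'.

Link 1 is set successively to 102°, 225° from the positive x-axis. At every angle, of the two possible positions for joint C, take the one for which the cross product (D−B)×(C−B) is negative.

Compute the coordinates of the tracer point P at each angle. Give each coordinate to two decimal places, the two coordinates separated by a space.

A=(0,0), D=(5.00,0)
θ=102°: B = A + 3.00·(cos102°, sin102°) = (-0.6237, 2.9344)
θ=102°: |BD| = 6.3433
θ=102°: circle(B,9.00) ∩ circle(D,6.00): a=6.7187, h=5.9882
θ=102°:   candidates: C₊=(8.1030,5.1353) cross=37.985; C₋=(2.5626,-5.4826) cross=-37.985
θ=102°:   branch - wants cross < 0 → take C=(2.5626,-5.4826) (cross=-37.985)
θ=102°: ex = (C−B)/|BC| = (0.3540,-0.9352); ey = (0.9352,0.3540)
θ=102°: P = B + -3.11·ex + -0.63·ey = (-2.3140,5.6200)
θ=225°: B = A + 3.00·(cos225°, sin225°) = (-2.1213, -2.1213)
θ=225°: |BD| = 7.4306
θ=225°: circle(B,9.00) ∩ circle(D,6.00): a=6.7433, h=5.9605
θ=225°:   candidates: C₊=(2.6397,5.5163) cross=44.290; C₋=(6.0430,-5.9087) cross=-44.290
θ=225°:   branch - wants cross < 0 → take C=(6.0430,-5.9087) (cross=-44.290)
θ=225°: ex = (C−B)/|BC| = (0.9071,-0.4208); ey = (0.4208,0.9071)
θ=225°: P = B + -3.11·ex + -0.63·ey = (-5.2077,-1.3841)

θ=102°: -2.31 5.62
θ=225°: -5.21 -1.38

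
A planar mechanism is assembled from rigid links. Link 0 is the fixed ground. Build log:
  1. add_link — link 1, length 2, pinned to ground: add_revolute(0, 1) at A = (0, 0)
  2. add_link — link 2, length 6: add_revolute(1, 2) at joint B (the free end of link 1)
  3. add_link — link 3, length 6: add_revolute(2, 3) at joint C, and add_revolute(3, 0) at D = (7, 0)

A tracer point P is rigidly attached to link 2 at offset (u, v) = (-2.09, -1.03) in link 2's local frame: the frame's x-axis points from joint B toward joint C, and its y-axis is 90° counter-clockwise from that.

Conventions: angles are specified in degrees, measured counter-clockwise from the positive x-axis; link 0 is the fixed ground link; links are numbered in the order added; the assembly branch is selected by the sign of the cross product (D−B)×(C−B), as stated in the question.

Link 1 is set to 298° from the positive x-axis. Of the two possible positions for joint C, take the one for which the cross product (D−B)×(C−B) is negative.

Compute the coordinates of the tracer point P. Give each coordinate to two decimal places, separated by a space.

A=(0,0), D=(7.00,0)
B = A + 2.00·(cos298°, sin298°) = (0.9389, -1.7659)
|BD| = 6.3131
circle(B,6.00) ∩ circle(D,6.00): a=3.1565, h=5.1026
  candidates: C₊=(2.5422,4.0159) cross=32.213; C₋=(5.3968,-5.7818) cross=-32.213
  branch - wants cross < 0 → take C=(5.3968,-5.7818) (cross=-32.213)
ex = (C−B)/|BC| = (0.7430,-0.6693); ey = (0.6693,0.7430)
P = B + -2.09·ex + -1.03·ey = (-1.3033,-1.1323)

-1.30 -1.13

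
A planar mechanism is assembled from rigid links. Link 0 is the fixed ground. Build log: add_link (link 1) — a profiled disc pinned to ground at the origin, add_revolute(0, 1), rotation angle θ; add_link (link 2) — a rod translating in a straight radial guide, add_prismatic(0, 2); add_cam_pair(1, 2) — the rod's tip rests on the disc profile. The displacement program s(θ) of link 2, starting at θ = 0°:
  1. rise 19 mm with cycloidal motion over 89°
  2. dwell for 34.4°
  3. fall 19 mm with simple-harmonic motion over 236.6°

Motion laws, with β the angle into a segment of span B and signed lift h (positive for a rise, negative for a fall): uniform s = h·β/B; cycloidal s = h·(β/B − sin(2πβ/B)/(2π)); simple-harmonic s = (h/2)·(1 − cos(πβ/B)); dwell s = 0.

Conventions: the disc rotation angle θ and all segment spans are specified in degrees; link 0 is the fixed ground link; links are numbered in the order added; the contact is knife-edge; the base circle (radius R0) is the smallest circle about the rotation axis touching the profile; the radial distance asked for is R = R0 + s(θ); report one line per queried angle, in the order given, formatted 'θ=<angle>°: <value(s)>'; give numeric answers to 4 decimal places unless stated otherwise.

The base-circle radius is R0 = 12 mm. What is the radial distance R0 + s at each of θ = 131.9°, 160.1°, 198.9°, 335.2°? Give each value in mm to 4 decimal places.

seg 1 [0°–89°] cycloidal, h=19: full span → s += 19 → s = 19.0000
seg 2 [89°–123.4°] dwell: s stays 19.0000
seg 3 [123.4°–360°] simple-harmonic, h=-19: θ=131.9° here. β=8.5, B=236.6. -19/2·(1 − cos(π·0.0359)) = -0.0604 → s = 18.9396
seg 3 [123.4°–360°] simple-harmonic, h=-19: θ=160.1° here. β=36.7, B=236.6. -19/2·(1 − cos(π·0.1551)) = -1.1058 → s = 17.8942
seg 3 [123.4°–360°] simple-harmonic, h=-19: θ=198.9° here. β=75.5, B=236.6. -19/2·(1 − cos(π·0.3191)) = -4.3871 → s = 14.6129
seg 3 [123.4°–360°] simple-harmonic, h=-19: θ=335.2° here. β=211.8, B=236.6. -19/2·(1 − cos(π·0.8952)) = -18.4896 → s = 0.5104
θ=131.9°: R = R0 + s = 12 + 18.9396 = 30.9396
θ=160.1°: R = R0 + s = 12 + 17.8942 = 29.8942
θ=198.9°: R = R0 + s = 12 + 14.6129 = 26.6129
θ=335.2°: R = R0 + s = 12 + 0.5104 = 12.5104

θ=131.9°: 30.9396
θ=160.1°: 29.8942
θ=198.9°: 26.6129
θ=335.2°: 12.5104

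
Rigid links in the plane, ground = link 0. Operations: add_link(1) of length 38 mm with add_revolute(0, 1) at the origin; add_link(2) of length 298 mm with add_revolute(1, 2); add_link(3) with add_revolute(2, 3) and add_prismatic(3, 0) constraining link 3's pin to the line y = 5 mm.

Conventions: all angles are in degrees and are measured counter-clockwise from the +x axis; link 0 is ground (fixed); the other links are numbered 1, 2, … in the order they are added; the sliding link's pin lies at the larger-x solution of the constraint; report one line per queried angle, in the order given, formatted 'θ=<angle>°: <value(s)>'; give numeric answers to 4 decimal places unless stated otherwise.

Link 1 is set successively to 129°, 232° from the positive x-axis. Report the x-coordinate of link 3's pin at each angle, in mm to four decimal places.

geometry: r = 38 mm, L = 298 mm, e = 5 mm
θ=129°: crank pin P = (r cos θ, r sin θ) = (-23.914175, 29.531547)
θ=129°: h = r sin θ − e = 29.531547 − 5 = 24.531547
θ=129°: x = r cos θ + √(L² − h²) = -23.914175 + 296.988557 = 273.074383
θ=232°: crank pin P = (r cos θ, r sin θ) = (-23.395136, -29.944409)
θ=232°: h = r sin θ − e = -29.944409 − 5 = -34.944409
θ=232°: x = r cos θ + √(L² − h²) = -23.395136 + 295.944063 = 272.548927

θ=129°: 273.0744
θ=232°: 272.5489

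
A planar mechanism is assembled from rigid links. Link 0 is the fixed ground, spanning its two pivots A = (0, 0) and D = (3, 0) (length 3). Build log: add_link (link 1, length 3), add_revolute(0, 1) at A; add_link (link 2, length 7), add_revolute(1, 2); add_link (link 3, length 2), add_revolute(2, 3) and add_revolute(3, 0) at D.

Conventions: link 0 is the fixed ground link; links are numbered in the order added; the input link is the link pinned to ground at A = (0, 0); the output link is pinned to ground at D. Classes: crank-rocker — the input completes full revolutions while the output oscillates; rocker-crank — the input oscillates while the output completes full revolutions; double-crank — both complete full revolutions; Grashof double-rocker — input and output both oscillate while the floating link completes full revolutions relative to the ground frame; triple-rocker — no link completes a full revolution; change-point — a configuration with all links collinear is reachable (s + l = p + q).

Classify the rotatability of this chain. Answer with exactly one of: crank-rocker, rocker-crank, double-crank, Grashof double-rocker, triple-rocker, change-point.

lengths: ground=3, input=3, coupler=7, output=2
sorted: s=2 (shortest), l=7 (longest), p+q=6
s + l = 9 vs p + q = 6
s + l > p + q → non-Grashof → no link fully rotates → triple-rocker

triple-rocker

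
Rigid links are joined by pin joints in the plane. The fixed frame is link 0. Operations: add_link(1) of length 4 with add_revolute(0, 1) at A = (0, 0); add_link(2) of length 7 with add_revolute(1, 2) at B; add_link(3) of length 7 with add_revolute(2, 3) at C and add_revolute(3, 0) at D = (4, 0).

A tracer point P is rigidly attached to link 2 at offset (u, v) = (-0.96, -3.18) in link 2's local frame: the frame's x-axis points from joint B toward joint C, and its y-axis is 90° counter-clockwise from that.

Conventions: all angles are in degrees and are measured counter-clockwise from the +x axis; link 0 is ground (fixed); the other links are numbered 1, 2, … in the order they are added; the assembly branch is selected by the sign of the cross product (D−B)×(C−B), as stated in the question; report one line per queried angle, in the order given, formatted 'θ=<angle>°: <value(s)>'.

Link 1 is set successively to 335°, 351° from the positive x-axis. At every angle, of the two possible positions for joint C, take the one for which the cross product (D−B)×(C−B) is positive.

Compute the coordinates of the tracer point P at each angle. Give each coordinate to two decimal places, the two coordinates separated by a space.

A=(0,0), D=(4.00,0)
θ=335°: B = A + 4.00·(cos335°, sin335°) = (3.6252, -1.6905)
θ=335°: |BD| = 1.7315
θ=335°: circle(B,7.00) ∩ circle(D,7.00): a=0.8658, h=6.9463
θ=335°:   candidates: C₊=(-2.9690,0.6582) cross=12.028; C₋=(10.5942,-2.3487) cross=-12.028
θ=335°:   branch + wants cross > 0 → take C=(-2.9690,0.6582) (cross=12.028)
θ=335°: ex = (C−B)/|BC| = (-0.9420,0.3355); ey = (-0.3355,-0.9420)
θ=335°: P = B + -0.96·ex + -3.18·ey = (5.5966,0.9831)
θ=351°: B = A + 4.00·(cos351°, sin351°) = (3.9508, -0.6257)
θ=351°: |BD| = 0.6277
θ=351°: circle(B,7.00) ∩ circle(D,7.00): a=0.3138, h=6.9930
θ=351°:   candidates: C₊=(-2.9960,0.2358) cross=4.389; C₋=(10.9468,-0.8615) cross=-4.389
θ=351°:   branch + wants cross > 0 → take C=(-2.9960,0.2358) (cross=4.389)
θ=351°: ex = (C−B)/|BC| = (-0.9924,0.1231); ey = (-0.1231,-0.9924)
θ=351°: P = B + -0.96·ex + -3.18·ey = (5.2948,2.4119)

θ=335°: 5.60 0.98
θ=351°: 5.29 2.41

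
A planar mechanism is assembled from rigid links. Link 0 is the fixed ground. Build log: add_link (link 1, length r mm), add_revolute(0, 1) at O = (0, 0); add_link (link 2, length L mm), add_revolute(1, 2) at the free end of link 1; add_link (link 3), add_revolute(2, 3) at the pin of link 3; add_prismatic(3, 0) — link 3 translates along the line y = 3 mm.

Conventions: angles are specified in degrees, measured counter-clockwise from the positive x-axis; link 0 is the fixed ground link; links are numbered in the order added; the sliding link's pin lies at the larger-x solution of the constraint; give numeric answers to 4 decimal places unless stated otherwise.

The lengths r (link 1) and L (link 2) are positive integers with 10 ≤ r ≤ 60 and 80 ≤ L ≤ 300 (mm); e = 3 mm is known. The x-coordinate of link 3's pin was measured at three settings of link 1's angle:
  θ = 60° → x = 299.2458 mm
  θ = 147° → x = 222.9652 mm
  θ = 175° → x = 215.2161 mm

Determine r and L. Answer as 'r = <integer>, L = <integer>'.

constraint per measurement: (x − r cos θ)² + (r sin θ − e)² = L²
subtracting the θ₁ and θ₂ equations cancels the r² and L² terms:
r = (x₁² − x₂²) / (2[(x₁cos θ₁ + e sin θ₁) − (x₂cos θ₂ + e sin θ₂)]) = 58.9999 → r = 59
L² = (x₁ − r cos θ₁)² + (r sin θ₁ − e)² = 75075.9736 → L = 274.0000 → L = 274
check at θ₃=175°: x = 215.2161 (printed 215.2161) ✓

r = 59, L = 274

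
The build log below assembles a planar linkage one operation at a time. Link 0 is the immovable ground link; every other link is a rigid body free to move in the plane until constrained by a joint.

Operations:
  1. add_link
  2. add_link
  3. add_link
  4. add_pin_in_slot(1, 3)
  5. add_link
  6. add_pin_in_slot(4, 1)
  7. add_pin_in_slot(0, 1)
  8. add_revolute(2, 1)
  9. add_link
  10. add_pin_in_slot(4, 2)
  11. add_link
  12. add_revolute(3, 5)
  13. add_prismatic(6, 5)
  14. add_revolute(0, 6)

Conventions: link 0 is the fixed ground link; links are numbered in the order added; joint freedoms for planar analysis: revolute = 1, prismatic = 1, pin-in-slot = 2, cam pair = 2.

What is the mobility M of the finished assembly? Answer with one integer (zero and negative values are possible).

(L,J1,J2)=(1,0,0); link0 fixed
link1: (2,0,0)
link2: (3,0,0)
link3: (4,0,0)
PS 1-3 [J2]: (4,0,1)
link4: (5,0,1)
PS 4-1 [J2]: (5,0,2)
PS 0-1 [J2]: (5,0,3)
R 2-1 [J1]: (5,1,3)
link5: (6,1,3)
PS 4-2 [J2]: (6,1,4)
link6: (7,1,4)
R 3-5 [J1]: (7,2,4)
P 6-5 [J1]: (7,3,4)
R 0-6 [J1]: (7,4,4)
Grübler: 3·6 − 2·4 − 4 = 6

M = 6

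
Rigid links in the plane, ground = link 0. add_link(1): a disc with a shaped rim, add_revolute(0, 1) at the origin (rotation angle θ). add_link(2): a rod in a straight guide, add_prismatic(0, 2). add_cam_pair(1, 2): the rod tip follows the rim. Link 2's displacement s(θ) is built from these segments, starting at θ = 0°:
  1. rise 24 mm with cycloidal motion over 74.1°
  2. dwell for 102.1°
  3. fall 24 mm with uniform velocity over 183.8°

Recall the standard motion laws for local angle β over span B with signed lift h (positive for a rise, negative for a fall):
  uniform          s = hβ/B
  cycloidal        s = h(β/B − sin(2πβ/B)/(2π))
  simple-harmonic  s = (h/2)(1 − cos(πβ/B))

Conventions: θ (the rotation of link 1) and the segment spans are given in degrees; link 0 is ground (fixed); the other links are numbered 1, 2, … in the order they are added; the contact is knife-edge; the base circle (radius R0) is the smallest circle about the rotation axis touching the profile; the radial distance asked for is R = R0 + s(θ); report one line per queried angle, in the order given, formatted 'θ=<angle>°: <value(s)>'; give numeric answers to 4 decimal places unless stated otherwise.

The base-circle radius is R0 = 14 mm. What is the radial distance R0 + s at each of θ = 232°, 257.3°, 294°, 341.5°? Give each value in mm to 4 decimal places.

segment 1 (0° to 74.1°, cycloidal, h = 24) is passed completely: s = 0.0000 + (24) = 24.0000
segment 2 (74.1° to 176.2°, dwell): s unchanged at 24.0000
θ = 232° falls in segment 3 (176.2° to 360°, uniform, h = -24): β = 232 − 176.2 = 55.8°, B = 183.8°; Δs = -24·55.8/183.8 = -7.2862; s = 24.0000 − 7.2862 = 16.7138
θ = 257.3° falls in segment 3 (176.2° to 360°, uniform, h = -24): β = 257.3 − 176.2 = 81.1°, B = 183.8°; Δs = -24·81.1/183.8 = -10.5898; s = 24.0000 − 10.5898 = 13.4102
θ = 294° falls in segment 3 (176.2° to 360°, uniform, h = -24): β = 294 − 176.2 = 117.8°, B = 183.8°; Δs = -24·117.8/183.8 = -15.3819; s = 24.0000 − 15.3819 = 8.6181
θ = 341.5° falls in segment 3 (176.2° to 360°, uniform, h = -24): β = 341.5 − 176.2 = 165.3°, B = 183.8°; Δs = -24·165.3/183.8 = -21.5843; s = 24.0000 − 21.5843 = 2.4157
θ=232°: R = R0 + s = 14 + 16.7138 = 30.7138
θ=257.3°: R = R0 + s = 14 + 13.4102 = 27.4102
θ=294°: R = R0 + s = 14 + 8.6181 = 22.6181
θ=341.5°: R = R0 + s = 14 + 2.4157 = 16.4157

θ=232°: 30.7138
θ=257.3°: 27.4102
θ=294°: 22.6181
θ=341.5°: 16.4157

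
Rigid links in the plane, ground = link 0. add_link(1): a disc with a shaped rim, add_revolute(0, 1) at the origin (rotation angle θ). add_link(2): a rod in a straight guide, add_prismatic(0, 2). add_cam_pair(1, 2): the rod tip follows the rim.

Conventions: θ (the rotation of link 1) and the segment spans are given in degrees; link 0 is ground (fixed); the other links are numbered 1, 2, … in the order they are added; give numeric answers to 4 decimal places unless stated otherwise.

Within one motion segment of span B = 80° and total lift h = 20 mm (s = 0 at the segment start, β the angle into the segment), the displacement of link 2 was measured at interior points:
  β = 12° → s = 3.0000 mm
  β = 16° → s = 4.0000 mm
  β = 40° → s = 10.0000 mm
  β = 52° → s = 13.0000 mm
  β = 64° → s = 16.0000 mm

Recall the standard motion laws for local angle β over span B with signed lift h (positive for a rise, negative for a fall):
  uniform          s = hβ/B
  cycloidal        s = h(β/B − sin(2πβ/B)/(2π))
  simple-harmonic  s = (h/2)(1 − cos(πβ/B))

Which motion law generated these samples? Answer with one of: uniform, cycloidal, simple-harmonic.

candidates at β/B = r: uniform s = h·r (linear in β); cycloidal s = h·(r − sin(2πr)/(2π)); simple-harmonic s = (h/2)(1 − cos(πr))
β=12°: printed 3.0000 | uniform 3.0000, cycloidal 0.4248, simple-harmonic 1.0899
β=16°: printed 4.0000 | uniform 4.0000, cycloidal 0.9727, simple-harmonic 1.9098
β=40°: printed 10.0000 | uniform 10.0000, cycloidal 10.0000, simple-harmonic 10.0000
β=52°: printed 13.0000 | uniform 13.0000, cycloidal 15.5752, simple-harmonic 14.5399
β=64°: printed 16.0000 | uniform 16.0000, cycloidal 19.0273, simple-harmonic 18.0902
only one law matches every sample → uniform

uniform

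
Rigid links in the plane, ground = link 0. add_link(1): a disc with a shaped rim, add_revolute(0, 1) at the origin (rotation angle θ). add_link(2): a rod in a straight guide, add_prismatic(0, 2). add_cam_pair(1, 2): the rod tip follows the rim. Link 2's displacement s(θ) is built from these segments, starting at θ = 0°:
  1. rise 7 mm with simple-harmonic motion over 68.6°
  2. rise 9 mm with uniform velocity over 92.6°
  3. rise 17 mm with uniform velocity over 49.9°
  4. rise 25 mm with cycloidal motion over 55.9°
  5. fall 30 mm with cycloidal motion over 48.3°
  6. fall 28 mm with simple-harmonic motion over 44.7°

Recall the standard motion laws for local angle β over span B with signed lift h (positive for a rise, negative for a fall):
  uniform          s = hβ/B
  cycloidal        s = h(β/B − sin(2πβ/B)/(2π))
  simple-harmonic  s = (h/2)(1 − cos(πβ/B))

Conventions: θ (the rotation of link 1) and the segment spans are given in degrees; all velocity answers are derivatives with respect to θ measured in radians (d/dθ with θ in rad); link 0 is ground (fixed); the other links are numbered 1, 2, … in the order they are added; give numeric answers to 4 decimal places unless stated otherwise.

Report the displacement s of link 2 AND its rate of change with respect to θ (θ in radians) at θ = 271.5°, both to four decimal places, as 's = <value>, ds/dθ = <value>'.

segment 1 (0° to 68.6°, simple-harmonic, h = 7) is passed completely: s = 0.0000 + (7) = 7.0000
segment 2 (68.6° to 161.2°, uniform, h = 9) is passed completely: s = 7.0000 + (9) = 16.0000
segment 3 (161.2° to 211.1°, uniform, h = 17) is passed completely: s = 16.0000 + (17) = 33.0000
segment 4 (211.1° to 267°, cycloidal, h = 25) is passed completely: s = 33.0000 + (25) = 58.0000
θ = 271.5° falls in segment 5 (267° to 315.3°, cycloidal, h = -30): β = 271.5 − 267 = 4.5°, B = 48.3°; Δs = -30·(0.0932 − sin(2π·0.0932)/(2π)) = -0.1569; s = 58.0000 − 0.1569 = 57.8431
velocity in seg [267°–315.3°] (cycloidal), θ in radians: β = 4.5° = 0.0785 rad, B = 48.3° = 0.8430 rad; ds/dθ = (h/B)(1 − cos(2πβ/B)) = ((-30)/0.8430)(1 − cos(2π·0.0932)) = -5.925426 mm/rad

s = 57.8431, ds/dθ = -5.9254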